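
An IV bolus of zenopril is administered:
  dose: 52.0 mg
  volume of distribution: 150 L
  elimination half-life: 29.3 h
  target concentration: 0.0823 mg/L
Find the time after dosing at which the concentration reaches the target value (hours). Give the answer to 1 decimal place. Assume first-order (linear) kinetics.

C₀ = Dose / Vd = 52.00 / 150 = 0.3467 mg/L
k = ln2 / t½ = 0.693147 / 29.3 = 0.02366 h⁻¹
t = ln(C₀ / C) / k = ln(0.3467 / 0.0823) / 0.02366
  = ln(4.213) / 0.02366 = 1.438 / 0.02366 = 60.78 h

60.8 h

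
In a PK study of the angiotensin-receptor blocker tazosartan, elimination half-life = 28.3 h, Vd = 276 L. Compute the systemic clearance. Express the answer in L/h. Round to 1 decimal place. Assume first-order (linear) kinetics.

6.8 L/h

k = ln2 / t½ = 0.693147 / 28.3 = 0.02449 h⁻¹
CL = k × Vd = 0.02449 × 276 = 6.759 L/h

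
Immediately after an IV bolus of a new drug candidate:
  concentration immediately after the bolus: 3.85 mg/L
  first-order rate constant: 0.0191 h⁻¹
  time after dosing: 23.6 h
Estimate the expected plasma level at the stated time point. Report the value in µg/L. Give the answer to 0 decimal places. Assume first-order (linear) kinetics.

2453 µg/L

C = C₀ · e^(−k·t) = 3.850 × e^(−0.01910 × 23.6)
  = 3.850 × 0.6371 = 2.453 mg/L
Convert: 2.453 mg/L × 1000 = 2453 µg/L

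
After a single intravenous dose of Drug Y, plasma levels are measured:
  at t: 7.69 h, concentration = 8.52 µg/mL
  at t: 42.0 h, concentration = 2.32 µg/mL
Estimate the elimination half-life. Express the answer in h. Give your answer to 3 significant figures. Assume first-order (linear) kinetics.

k = ln(C₁/C₂) / (t₂ − t₁) = ln(8.52/2.32) / (42.0 − 7.69)
  = 1.301 / 34.31 = 0.03792 h⁻¹
t½ = ln2 / k = 0.693147 / 0.03792 = 18.28 h

18.3 h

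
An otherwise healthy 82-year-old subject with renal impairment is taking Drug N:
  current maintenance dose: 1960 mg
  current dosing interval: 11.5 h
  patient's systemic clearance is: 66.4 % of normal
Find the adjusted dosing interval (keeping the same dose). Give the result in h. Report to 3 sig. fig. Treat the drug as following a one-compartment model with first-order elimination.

17.3 h

To keep the same average steady-state level, dosing rate must scale with clearance.
CL ratio = 66.4 / 100 = 0.6640
New interval (same dose) = 11.5 / 0.6640 = 17.32 h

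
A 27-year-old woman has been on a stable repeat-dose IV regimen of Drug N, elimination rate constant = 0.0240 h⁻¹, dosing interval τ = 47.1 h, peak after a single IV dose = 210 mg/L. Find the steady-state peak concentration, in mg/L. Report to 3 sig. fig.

310 mg/L

e^(−kτ) = e^(−0.02400 × 47.1) = 0.3229
Accumulation ratio R = 1 / (1 − e^(−kτ)) = 1 / (1 − 0.3229) = 1.477
Steady-state peak = C₀ × R = 210 × 1.477 = 310.2 mg/L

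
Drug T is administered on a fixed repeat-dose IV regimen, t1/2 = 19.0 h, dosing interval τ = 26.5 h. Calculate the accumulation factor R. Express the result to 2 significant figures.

k = ln2 / t½ = 0.693147 / 19.0 = 0.03648 h⁻¹
e^(−kτ) = e^(−0.03648 × 26.5) = 0.3803
Accumulation ratio R = 1 / (1 − e^(−kτ)) = 1 / (1 − 0.3803) = 1.614

1.6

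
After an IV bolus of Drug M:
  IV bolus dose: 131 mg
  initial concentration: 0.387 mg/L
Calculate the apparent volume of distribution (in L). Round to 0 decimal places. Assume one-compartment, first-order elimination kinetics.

339 L

Vd = Dose / C₀ = 131.0 / 0.387 = 338.5 L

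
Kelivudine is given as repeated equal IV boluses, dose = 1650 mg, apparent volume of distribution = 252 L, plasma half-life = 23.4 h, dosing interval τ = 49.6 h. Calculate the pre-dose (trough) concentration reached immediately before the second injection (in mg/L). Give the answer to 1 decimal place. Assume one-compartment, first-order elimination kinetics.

1.5 mg/L

C₀ per dose = Dose / Vd = 1650 / 252 = 6.548 mg/L
k = ln2 / t½ = 0.693147 / 23.4 = 0.02962 h⁻¹
Fraction remaining after one interval: r = e^(−kτ) = e^(−0.02962 × 49.6) = 0.2301
Before dose 2, 1 dose has been given (aged 1τ).
C_trough = C₀ × r = 6.548 × 0.2301 = 1.507 mg/L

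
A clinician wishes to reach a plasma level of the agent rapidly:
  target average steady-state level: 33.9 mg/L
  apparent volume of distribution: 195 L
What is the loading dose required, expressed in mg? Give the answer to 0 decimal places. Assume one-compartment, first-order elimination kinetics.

6611 mg

LD = Css × Vd = 33.9 × 195 = 6611 mg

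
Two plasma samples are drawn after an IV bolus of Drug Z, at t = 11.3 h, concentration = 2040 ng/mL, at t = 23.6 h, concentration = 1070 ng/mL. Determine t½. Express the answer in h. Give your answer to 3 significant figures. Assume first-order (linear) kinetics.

13.2 h

k = ln(C₁/C₂) / (t₂ − t₁) = ln(2040/1070) / (23.6 − 11.3)
  = 0.6453 / 12.30 = 0.05246 h⁻¹
t½ = ln2 / k = 0.693147 / 0.05246 = 13.21 h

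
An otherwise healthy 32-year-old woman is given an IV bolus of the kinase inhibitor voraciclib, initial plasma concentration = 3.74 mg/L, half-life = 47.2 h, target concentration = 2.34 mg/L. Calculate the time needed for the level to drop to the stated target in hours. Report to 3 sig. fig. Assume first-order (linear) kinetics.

k = ln2 / t½ = 0.693147 / 47.2 = 0.01469 h⁻¹
t = ln(C₀ / C) / k = ln(3.740 / 2.34) / 0.01469
  = ln(1.598) / 0.01469 = 0.4688 / 0.01469 = 31.91 h

31.9 h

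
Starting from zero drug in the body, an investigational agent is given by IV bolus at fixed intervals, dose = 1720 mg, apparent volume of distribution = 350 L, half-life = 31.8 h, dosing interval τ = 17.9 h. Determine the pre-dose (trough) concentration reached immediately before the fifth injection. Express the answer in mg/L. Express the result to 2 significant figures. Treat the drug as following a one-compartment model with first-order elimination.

8.1 mg/L

C₀ per dose = Dose / Vd = 1720 / 350 = 4.914 mg/L
k = ln2 / t½ = 0.693147 / 31.8 = 0.02180 h⁻¹
Fraction remaining after one interval: r = e^(−kτ) = e^(−0.02180 × 17.9) = 0.6769
Before dose 5, 4 doses have been given (aged 1τ, 2τ, 3τ, 4τ).
C_trough = C₀ × (r + r² + … + r^4) = C₀ × r(1−r^4)/(1−r)
        = 4.914 × 0.6769 × (1 − 0.2099) / (1 − 0.6769) = 8.134 mg/L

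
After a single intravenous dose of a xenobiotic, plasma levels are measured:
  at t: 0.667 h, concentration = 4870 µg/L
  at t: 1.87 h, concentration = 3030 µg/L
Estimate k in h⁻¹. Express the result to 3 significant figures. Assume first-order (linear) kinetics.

0.394 h⁻¹

k = ln(C₁/C₂) / (t₂ − t₁) = ln(4870/3030) / (1.87 − 0.667)
  = 0.4745 / 1.203 = 0.3944 h⁻¹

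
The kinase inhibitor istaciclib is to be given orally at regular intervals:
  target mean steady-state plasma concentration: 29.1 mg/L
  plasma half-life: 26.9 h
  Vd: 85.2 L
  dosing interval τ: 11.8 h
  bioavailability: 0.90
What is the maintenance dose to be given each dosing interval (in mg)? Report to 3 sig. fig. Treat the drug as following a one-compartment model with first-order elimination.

838 mg

k = ln2 / t½ = 0.693147 / 26.9 = 0.02577 h⁻¹
CL = k × Vd = 0.02577 × 85.2 = 2.196 L/h
At steady state, F × (Dose/τ) = Css × CL.
Dose = Css × CL × τ / F = 29.1 × 2.196 × 11.8 / 0.90 = 837.8 mg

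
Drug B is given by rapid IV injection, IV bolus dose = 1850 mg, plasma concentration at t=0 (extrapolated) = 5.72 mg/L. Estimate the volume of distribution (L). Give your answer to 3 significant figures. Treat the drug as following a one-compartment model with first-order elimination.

Vd = Dose / C₀ = 1850 / 5.72 = 323.4 L

323 L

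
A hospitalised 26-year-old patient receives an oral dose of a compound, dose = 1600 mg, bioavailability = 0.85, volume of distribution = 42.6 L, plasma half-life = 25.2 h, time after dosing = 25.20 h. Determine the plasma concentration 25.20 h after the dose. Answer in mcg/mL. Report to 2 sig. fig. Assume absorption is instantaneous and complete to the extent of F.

16 mcg/mL

Amount reaching circulation = F × Dose = 0.85 × 1600 = 1360 mg
C₀ = F·Dose / Vd = 1360 / 42.6 = 31.92 mg/L
k = ln2 / t½ = 0.693147 / 25.2 = 0.02751 h⁻¹
t / t½ = 25.20 / 25.2 = 1 half-lives
C = C₀ × (1/2)^1 = 31.92 × 0.5000 = 15.96 mg/L
(15.96 mg/L = 15.96 mcg/mL)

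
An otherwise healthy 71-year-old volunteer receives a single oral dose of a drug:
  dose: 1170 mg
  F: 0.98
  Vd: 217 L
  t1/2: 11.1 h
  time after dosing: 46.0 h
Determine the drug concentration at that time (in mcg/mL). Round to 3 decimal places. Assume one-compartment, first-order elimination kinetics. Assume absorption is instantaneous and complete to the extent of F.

Amount reaching circulation = F × Dose = 0.98 × 1170 = 1147 mg
C₀ = F·Dose / Vd = 1147 / 217 = 5.286 mg/L
k = ln2 / t½ = 0.693147 / 11.1 = 0.06245 h⁻¹
C = C₀ · e^(−k·t) = 5.286 × e^(−0.06245 × 46.0)
  = 5.286 × 0.05655 = 0.2989 mg/L
(0.2989 mg/L = 0.2989 mcg/mL)

0.299 mcg/mL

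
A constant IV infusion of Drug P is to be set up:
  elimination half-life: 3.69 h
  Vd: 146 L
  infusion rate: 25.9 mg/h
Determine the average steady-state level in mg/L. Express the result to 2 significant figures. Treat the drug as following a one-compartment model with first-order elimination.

k = ln2 / t½ = 0.693147 / 3.69 = 0.1878 h⁻¹
CL = k × Vd = 0.1878 × 146 = 27.42 L/h
At steady state Css = R₀ / CL = 25.9 / 27.42 = 0.9446 mg/L

0.94 mg/L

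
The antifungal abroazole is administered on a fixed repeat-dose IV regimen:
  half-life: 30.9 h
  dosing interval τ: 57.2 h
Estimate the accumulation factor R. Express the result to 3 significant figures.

1.38

k = ln2 / t½ = 0.693147 / 30.9 = 0.02243 h⁻¹
e^(−kτ) = e^(−0.02243 × 57.2) = 0.2772
Accumulation ratio R = 1 / (1 − e^(−kτ)) = 1 / (1 − 0.2772) = 1.384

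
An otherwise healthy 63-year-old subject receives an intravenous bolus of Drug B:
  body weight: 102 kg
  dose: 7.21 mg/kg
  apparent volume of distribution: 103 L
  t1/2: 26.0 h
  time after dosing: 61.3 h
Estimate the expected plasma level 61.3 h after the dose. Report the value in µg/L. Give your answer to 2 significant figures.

1400 µg/L

Total dose = 7.21 × 102 = 735.4 mg
C₀ = Dose / Vd = 735.4 / 103 = 7.140 mg/L
k = ln2 / t½ = 0.693147 / 26.0 = 0.02666 h⁻¹
C = C₀ · e^(−k·t) = 7.140 × e^(−0.02666 × 61.3)
  = 7.140 × 0.1951 = 1.393 mg/L
Convert: 1.393 mg/L × 1000 = 1393 µg/L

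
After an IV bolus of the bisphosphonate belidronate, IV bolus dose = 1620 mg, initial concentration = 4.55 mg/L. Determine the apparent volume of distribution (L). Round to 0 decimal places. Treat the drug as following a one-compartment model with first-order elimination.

Vd = Dose / C₀ = 1620 / 4.55 = 356.0 L

356 L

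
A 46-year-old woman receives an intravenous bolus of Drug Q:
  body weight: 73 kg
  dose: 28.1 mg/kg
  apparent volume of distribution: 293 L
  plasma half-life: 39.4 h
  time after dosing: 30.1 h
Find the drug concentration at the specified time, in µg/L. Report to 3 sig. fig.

Total dose = 28.1 × 73 = 2051 mg
C₀ = Dose / Vd = 2051 / 293 = 7.000 mg/L
k = ln2 / t½ = 0.693147 / 39.4 = 0.01759 h⁻¹
C = C₀ · e^(−k·t) = 7.000 × e^(−0.01759 × 30.1)
  = 7.000 × 0.5889 = 4.122 mg/L
Convert: 4.122 mg/L × 1000 = 4122 µg/L

4120 µg/L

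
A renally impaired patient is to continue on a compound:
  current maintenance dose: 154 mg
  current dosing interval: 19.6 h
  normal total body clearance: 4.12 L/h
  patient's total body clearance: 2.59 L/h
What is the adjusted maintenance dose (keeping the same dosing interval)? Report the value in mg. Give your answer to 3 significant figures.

To keep the same average steady-state level, dosing rate must scale with clearance.
CL ratio = 2.59 / 4.12 = 0.6286
New dose (same interval) = 154 × 0.6286 = 96.80 mg

96.8 mg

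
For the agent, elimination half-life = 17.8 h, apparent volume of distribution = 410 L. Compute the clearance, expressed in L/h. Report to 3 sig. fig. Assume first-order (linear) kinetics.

k = ln2 / t½ = 0.693147 / 17.8 = 0.03894 h⁻¹
CL = k × Vd = 0.03894 × 410 = 15.97 L/h

16.0 L/h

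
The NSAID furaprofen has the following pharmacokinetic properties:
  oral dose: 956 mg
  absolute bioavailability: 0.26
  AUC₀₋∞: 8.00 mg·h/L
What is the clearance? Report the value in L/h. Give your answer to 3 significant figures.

CL = F·Dose / AUC = 0.26 × 956 / 8.00 = 31.07 L/h

31.1 L/h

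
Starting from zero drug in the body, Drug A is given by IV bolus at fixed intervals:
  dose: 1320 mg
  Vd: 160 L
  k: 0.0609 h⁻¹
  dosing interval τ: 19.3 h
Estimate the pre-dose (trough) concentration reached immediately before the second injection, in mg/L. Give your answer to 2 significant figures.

C₀ per dose = Dose / Vd = 1320 / 160 = 8.250 mg/L
Fraction remaining after one interval: r = e^(−kτ) = e^(−0.06090 × 19.3) = 0.3087
Before dose 2, 1 dose has been given (aged 1τ).
C_trough = C₀ × r = 8.250 × 0.3087 = 2.547 mg/L

2.5 mg/L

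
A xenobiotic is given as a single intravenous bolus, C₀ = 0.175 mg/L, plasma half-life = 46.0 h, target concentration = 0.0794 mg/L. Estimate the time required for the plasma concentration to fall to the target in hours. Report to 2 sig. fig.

k = ln2 / t½ = 0.693147 / 46.0 = 0.01507 h⁻¹
t = ln(C₀ / C) / k = ln(0.1750 / 0.0794) / 0.01507
  = ln(2.204) / 0.01507 = 0.7903 / 0.01507 = 52.44 h

52 h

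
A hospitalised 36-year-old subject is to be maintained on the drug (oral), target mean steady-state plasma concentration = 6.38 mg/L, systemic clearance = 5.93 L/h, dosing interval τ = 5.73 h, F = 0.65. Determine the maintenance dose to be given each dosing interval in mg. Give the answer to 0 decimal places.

At steady state, F × (Dose/τ) = Css × CL.
Dose = Css × CL × τ / F = 6.38 × 5.930 × 5.73 / 0.65 = 333.5 mg

334 mg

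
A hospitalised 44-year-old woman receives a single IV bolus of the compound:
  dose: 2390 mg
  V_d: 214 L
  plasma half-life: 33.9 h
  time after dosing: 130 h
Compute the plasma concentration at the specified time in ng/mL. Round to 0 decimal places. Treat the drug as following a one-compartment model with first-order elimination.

C₀ = Dose / Vd = 2390 / 214 = 11.17 mg/L
k = ln2 / t½ = 0.693147 / 33.9 = 0.02045 h⁻¹
C = C₀ · e^(−k·t) = 11.17 × e^(−0.02045 × 130)
  = 11.17 × 0.07005 = 0.7825 mg/L
Convert: 0.7825 mg/L × 1000 = 782.5 ng/mL

783 ng/mL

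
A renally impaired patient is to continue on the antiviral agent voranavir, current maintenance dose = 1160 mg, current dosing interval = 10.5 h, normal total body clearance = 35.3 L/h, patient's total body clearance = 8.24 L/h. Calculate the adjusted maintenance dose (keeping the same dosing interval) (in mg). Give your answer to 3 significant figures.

To keep the same average steady-state level, dosing rate must scale with clearance.
CL ratio = 8.24 / 35.3 = 0.2334
New dose (same interval) = 1160 × 0.2334 = 270.7 mg

271 mg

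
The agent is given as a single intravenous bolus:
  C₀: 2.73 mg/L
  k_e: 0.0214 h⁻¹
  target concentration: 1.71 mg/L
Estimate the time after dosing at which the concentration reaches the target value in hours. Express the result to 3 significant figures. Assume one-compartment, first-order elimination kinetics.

21.9 h

t = ln(C₀ / C) / k = ln(2.730 / 1.71) / 0.02140
  = ln(1.596) / 0.02140 = 0.4675 / 0.02140 = 21.85 h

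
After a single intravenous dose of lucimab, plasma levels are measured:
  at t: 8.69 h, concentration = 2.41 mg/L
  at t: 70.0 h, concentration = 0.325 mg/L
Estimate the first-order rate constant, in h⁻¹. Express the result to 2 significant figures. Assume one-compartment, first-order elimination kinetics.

0.033 h⁻¹

k = ln(C₁/C₂) / (t₂ − t₁) = ln(2.41/0.325) / (70.0 − 8.69)
  = 2.004 / 61.31 = 0.03269 h⁻¹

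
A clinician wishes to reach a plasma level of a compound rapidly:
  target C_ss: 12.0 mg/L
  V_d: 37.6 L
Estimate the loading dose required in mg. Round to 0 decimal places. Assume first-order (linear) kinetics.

451 mg

LD = Css × Vd = 12.0 × 37.6 = 451.2 mg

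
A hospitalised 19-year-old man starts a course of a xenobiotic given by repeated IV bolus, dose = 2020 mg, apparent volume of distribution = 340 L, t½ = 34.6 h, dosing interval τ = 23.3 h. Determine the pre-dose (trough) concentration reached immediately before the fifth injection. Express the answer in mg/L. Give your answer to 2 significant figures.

C₀ per dose = Dose / Vd = 2020 / 340 = 5.941 mg/L
k = ln2 / t½ = 0.693147 / 34.6 = 0.02003 h⁻¹
Fraction remaining after one interval: r = e^(−kτ) = e^(−0.02003 × 23.3) = 0.6271
Before dose 5, 4 doses have been given (aged 1τ, 2τ, 3τ, 4τ).
C_trough = C₀ × (r + r² + … + r^4) = C₀ × r(1−r^4)/(1−r)
        = 5.941 × 0.6271 × (1 − 0.1546) / (1 − 0.6271) = 8.446 mg/L

8.4 mg/L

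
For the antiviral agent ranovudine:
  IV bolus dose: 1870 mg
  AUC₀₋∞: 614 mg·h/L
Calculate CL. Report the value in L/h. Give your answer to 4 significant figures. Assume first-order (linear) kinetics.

3.046 L/h

CL = Dose / AUC = 1870 / 614 = 3.046 L/h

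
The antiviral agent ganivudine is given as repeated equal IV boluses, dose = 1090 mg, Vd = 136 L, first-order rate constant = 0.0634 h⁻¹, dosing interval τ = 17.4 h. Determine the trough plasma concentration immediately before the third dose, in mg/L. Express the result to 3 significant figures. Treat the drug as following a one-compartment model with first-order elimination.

3.54 mg/L

C₀ per dose = Dose / Vd = 1090 / 136 = 8.015 mg/L
Fraction remaining after one interval: r = e^(−kτ) = e^(−0.06340 × 17.4) = 0.3318
Before dose 3, 2 doses have been given (aged 1τ, 2τ).
C_trough = C₀ × (r + r²) = 8.015 × (0.3318 + 0.1101) = 3.542 mg/L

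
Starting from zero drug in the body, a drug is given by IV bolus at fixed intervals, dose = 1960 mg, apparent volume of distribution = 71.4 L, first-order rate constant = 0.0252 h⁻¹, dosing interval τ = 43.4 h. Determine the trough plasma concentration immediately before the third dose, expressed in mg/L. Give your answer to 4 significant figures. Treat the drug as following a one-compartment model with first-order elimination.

C₀ per dose = Dose / Vd = 1960 / 71.4 = 27.45 mg/L
Fraction remaining after one interval: r = e^(−kτ) = e^(−0.02520 × 43.4) = 0.3350
Before dose 3, 2 doses have been given (aged 1τ, 2τ).
C_trough = C₀ × (r + r²) = 27.45 × (0.3350 + 0.1122) = 12.28 mg/L

12.28 mg/L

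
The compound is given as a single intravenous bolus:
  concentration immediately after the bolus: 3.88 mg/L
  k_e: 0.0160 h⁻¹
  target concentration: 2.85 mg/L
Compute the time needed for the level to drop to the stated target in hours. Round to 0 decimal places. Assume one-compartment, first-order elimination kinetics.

19 h

t = ln(C₀ / C) / k = ln(3.880 / 2.85) / 0.01600
  = ln(1.361) / 0.01600 = 0.3082 / 0.01600 = 19.26 h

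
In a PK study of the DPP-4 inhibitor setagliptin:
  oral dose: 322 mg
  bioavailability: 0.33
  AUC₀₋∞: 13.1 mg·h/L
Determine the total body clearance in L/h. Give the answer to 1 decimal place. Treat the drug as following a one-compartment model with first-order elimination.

8.1 L/h

CL = F·Dose / AUC = 0.33 × 322 / 13.1 = 8.111 L/h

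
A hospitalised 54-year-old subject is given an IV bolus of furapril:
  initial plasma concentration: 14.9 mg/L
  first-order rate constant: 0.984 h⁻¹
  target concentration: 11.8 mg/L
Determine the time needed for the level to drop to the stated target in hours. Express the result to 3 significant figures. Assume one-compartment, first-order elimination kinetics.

0.237 h

t = ln(C₀ / C) / k = ln(14.90 / 11.8) / 0.9840
  = ln(1.263) / 0.9840 = 0.2335 / 0.9840 = 0.2373 h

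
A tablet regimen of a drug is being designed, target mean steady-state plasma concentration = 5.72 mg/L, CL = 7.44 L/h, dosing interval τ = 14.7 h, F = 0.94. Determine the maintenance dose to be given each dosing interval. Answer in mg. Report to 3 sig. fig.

666 mg

At steady state, F × (Dose/τ) = Css × CL.
Dose = Css × CL × τ / F = 5.72 × 7.440 × 14.7 / 0.94 = 665.5 mg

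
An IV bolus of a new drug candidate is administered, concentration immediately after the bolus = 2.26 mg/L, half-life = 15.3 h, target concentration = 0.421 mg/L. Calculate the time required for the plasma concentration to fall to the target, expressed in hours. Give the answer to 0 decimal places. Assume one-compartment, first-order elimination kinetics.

37 h

k = ln2 / t½ = 0.693147 / 15.3 = 0.04530 h⁻¹
t = ln(C₀ / C) / k = ln(2.260 / 0.421) / 0.04530
  = ln(5.368) / 0.04530 = 1.680 / 0.04530 = 37.09 h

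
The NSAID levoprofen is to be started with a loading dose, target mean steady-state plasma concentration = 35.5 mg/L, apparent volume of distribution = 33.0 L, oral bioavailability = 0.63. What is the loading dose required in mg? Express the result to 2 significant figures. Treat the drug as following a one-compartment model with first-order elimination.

LD = Css × Vd / F = 35.5 × 33.0 / 0.63 = 1860 mg

1900 mg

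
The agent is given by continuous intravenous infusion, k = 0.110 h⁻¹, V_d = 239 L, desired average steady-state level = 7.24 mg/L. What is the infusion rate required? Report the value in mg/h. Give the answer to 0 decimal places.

CL = k × Vd = 0.1100 × 239 = 26.29 L/h
At steady state, infusion rate R₀ = Css × CL = 7.24 × 26.29 = 190.3 mg/h

190 mg/h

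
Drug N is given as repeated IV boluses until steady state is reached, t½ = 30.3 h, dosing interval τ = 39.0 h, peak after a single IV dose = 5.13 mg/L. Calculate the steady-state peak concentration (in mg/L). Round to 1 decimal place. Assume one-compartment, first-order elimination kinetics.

8.7 mg/L

k = ln2 / t½ = 0.693147 / 30.3 = 0.02288 h⁻¹
e^(−kτ) = e^(−0.02288 × 39.0) = 0.4097
Accumulation ratio R = 1 / (1 − e^(−kτ)) = 1 / (1 − 0.4097) = 1.694
Steady-state peak = C₀ × R = 5.13 × 1.694 = 8.690 mg/L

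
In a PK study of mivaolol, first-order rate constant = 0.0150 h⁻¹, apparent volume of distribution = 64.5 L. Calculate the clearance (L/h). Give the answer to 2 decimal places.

CL = k × Vd = 0.0150 × 64.5 = 0.9675 L/h

0.97 L/h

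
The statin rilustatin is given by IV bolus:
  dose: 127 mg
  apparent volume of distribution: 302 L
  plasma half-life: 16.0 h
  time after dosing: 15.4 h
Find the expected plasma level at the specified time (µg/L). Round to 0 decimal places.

C₀ = Dose / Vd = 127.0 / 302 = 0.4205 mg/L
k = ln2 / t½ = 0.693147 / 16.0 = 0.04332 h⁻¹
C = C₀ · e^(−k·t) = 0.4205 × e^(−0.04332 × 15.4)
  = 0.4205 × 0.5132 = 0.2158 mg/L
Convert: 0.2158 mg/L × 1000 = 215.8 µg/L

216 µg/L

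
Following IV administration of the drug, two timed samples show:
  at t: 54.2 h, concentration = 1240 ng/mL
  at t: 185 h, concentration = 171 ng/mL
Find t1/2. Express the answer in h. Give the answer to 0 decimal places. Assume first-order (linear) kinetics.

46 h

k = ln(C₁/C₂) / (t₂ − t₁) = ln(1240/171) / (185 − 54.2)
  = 1.981 / 130.8 = 0.01515 h⁻¹
t½ = ln2 / k = 0.693147 / 0.01515 = 45.75 h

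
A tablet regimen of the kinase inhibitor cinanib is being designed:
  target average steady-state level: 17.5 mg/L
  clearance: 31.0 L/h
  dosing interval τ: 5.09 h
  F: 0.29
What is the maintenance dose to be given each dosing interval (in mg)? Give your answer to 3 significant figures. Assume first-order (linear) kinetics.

9520 mg

At steady state, F × (Dose/τ) = Css × CL.
Dose = Css × CL × τ / F = 17.5 × 31.00 × 5.09 / 0.29 = 9522 mg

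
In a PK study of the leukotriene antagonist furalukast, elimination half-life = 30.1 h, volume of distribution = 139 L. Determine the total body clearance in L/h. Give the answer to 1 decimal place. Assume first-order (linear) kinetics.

3.2 L/h

k = ln2 / t½ = 0.693147 / 30.1 = 0.02303 h⁻¹
CL = k × Vd = 0.02303 × 139 = 3.201 L/h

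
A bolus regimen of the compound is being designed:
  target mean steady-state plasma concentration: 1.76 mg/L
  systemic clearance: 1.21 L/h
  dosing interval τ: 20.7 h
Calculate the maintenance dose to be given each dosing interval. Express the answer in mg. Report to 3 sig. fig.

44.1 mg

At steady state, Dose/τ = Css × CL.
Dose = Css × CL × τ = 1.76 × 1.210 × 20.7 = 44.08 mg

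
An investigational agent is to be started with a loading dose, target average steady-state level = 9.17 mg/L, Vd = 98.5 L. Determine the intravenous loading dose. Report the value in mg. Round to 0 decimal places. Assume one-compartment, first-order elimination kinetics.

LD = Css × Vd = 9.17 × 98.5 = 903.2 mg

903 mg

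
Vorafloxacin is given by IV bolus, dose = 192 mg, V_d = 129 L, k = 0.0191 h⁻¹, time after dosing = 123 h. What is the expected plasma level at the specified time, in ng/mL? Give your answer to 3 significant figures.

142 ng/mL

C₀ = Dose / Vd = 192.0 / 129 = 1.488 mg/L
C = C₀ · e^(−k·t) = 1.488 × e^(−0.01910 × 123)
  = 1.488 × 0.09544 = 0.1420 mg/L
Convert: 0.1420 mg/L × 1000 = 142.0 ng/mL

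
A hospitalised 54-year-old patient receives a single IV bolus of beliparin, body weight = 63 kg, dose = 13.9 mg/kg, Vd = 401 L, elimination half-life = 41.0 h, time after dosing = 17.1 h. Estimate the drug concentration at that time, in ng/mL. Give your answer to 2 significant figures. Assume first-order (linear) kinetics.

Total dose = 13.9 × 63 = 875.7 mg
C₀ = Dose / Vd = 875.7 / 401 = 2.184 mg/L
k = ln2 / t½ = 0.693147 / 41.0 = 0.01691 h⁻¹
C = C₀ · e^(−k·t) = 2.184 × e^(−0.01691 × 17.1)
  = 2.184 × 0.7489 = 1.636 mg/L
Convert: 1.636 mg/L × 1000 = 1636 ng/mL

1600 ng/mL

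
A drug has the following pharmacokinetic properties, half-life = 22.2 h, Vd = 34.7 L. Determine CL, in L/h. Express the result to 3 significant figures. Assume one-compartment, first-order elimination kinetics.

k = ln2 / t½ = 0.693147 / 22.2 = 0.03122 h⁻¹
CL = k × Vd = 0.03122 × 34.7 = 1.083 L/h

1.08 L/h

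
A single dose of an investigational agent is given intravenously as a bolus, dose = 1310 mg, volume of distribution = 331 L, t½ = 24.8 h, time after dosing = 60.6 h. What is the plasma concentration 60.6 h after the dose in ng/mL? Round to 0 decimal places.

728 ng/mL

C₀ = Dose / Vd = 1310 / 331 = 3.958 mg/L
k = ln2 / t½ = 0.693147 / 24.8 = 0.02795 h⁻¹
C = C₀ · e^(−k·t) = 3.958 × e^(−0.02795 × 60.6)
  = 3.958 × 0.1838 = 0.7275 mg/L
Convert: 0.7275 mg/L × 1000 = 727.5 ng/mL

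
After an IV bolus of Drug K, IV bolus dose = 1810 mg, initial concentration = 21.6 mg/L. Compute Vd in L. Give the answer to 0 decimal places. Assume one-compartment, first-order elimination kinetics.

Vd = Dose / C₀ = 1810 / 21.6 = 83.80 L

84 L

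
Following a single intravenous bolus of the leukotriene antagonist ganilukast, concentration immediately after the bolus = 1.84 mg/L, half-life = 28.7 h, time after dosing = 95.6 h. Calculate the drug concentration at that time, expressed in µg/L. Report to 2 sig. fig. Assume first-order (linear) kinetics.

k = ln2 / t½ = 0.693147 / 28.7 = 0.02415 h⁻¹
C = C₀ · e^(−k·t) = 1.840 × e^(−0.02415 × 95.6)
  = 1.840 × 0.09939 = 0.1829 mg/L
Convert: 0.1829 mg/L × 1000 = 182.9 µg/L

180 µg/L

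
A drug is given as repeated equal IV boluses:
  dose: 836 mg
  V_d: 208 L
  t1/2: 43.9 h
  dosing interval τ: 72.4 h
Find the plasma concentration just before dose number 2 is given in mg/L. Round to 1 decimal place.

C₀ per dose = Dose / Vd = 836 / 208 = 4.019 mg/L
k = ln2 / t½ = 0.693147 / 43.9 = 0.01579 h⁻¹
Fraction remaining after one interval: r = e^(−kτ) = e^(−0.01579 × 72.4) = 0.3188
Before dose 2, 1 dose has been given (aged 1τ).
C_trough = C₀ × r = 4.019 × 0.3188 = 1.281 mg/L

1.3 mg/L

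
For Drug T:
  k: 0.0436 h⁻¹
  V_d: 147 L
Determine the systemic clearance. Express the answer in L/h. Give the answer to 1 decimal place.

6.4 L/h

CL = k × Vd = 0.0436 × 147 = 6.409 L/h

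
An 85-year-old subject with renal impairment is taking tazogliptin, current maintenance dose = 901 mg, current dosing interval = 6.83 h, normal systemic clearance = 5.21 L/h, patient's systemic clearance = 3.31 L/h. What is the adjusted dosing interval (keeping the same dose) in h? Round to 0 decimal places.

To keep the same average steady-state level, dosing rate must scale with clearance.
CL ratio = 3.31 / 5.21 = 0.6353
New interval (same dose) = 6.83 / 0.6353 = 10.75 h

11 h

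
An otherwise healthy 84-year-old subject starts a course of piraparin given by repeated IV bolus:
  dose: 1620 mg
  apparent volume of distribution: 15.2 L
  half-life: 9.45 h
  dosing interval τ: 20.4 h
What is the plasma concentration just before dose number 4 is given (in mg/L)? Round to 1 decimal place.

C₀ per dose = Dose / Vd = 1620 / 15.2 = 106.6 mg/L
k = ln2 / t½ = 0.693147 / 9.45 = 0.07335 h⁻¹
Fraction remaining after one interval: r = e^(−kτ) = e^(−0.07335 × 20.4) = 0.2239
Before dose 4, 3 doses have been given (aged 1τ, 2τ, 3τ).
C_trough = C₀ × (r + r² + … + r^3) = C₀ × r(1−r^3)/(1−r)
        = 106.6 × 0.2239 × (1 − 0.01122) / (1 − 0.2239) = 30.41 mg/L

30.4 mg/L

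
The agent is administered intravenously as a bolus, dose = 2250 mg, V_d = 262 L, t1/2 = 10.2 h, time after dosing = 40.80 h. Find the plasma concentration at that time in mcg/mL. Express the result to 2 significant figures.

C₀ = Dose / Vd = 2250 / 262 = 8.588 mg/L
k = ln2 / t½ = 0.693147 / 10.2 = 0.06796 h⁻¹
t / t½ = 40.80 / 10.2 = 4 half-lives
C = C₀ × (1/2)^4 = 8.588 × 0.06250 = 0.5368 mg/L
(0.5368 mg/L = 0.5368 mcg/mL)

0.54 mcg/mL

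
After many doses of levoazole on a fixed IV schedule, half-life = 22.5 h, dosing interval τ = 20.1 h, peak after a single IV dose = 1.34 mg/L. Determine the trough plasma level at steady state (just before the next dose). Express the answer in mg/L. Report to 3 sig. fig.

k = ln2 / t½ = 0.693147 / 22.5 = 0.03081 h⁻¹
e^(−kτ) = e^(−0.03081 × 20.1) = 0.5383
Accumulation ratio R = 1 / (1 − e^(−kτ)) = 1 / (1 − 0.5383) = 2.166
Steady-state trough = C₀ × R × e^(−kτ) = 1.34 × 2.166 × 0.5383 = 1.562 mg/L

1.56 mg/L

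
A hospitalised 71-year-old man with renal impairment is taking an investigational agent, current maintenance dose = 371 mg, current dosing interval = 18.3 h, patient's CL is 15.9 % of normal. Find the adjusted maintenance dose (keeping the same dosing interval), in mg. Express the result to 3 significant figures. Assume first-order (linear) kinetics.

59.0 mg

To keep the same average steady-state level, dosing rate must scale with clearance.
CL ratio = 15.9 / 100 = 0.1590
New dose (same interval) = 371 × 0.1590 = 58.99 mg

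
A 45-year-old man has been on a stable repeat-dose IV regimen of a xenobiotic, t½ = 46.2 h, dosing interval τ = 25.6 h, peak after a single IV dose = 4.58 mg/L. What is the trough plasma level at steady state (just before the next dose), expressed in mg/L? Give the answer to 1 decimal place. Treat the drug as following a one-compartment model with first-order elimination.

k = ln2 / t½ = 0.693147 / 46.2 = 0.01500 h⁻¹
e^(−kτ) = e^(−0.01500 × 25.6) = 0.6811
Accumulation ratio R = 1 / (1 − e^(−kτ)) = 1 / (1 − 0.6811) = 3.136
Steady-state trough = C₀ × R × e^(−kτ) = 4.58 × 3.136 × 0.6811 = 9.783 mg/L

9.8 mg/L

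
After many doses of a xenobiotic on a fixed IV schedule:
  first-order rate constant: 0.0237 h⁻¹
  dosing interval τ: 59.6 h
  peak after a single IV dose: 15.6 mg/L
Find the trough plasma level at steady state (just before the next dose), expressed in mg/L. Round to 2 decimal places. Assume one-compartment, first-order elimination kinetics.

5.02 mg/L

e^(−kτ) = e^(−0.02370 × 59.6) = 0.2435
Accumulation ratio R = 1 / (1 − e^(−kτ)) = 1 / (1 − 0.2435) = 1.322
Steady-state trough = C₀ × R × e^(−kτ) = 15.6 × 1.322 × 0.2435 = 5.022 mg/L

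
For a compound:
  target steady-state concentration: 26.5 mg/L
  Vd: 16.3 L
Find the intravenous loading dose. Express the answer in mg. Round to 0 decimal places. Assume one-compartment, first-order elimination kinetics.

432 mg

LD = Css × Vd = 26.5 × 16.3 = 432.0 mg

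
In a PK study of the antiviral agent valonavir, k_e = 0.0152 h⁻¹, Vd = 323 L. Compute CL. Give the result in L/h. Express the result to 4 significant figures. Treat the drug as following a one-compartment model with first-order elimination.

4.910 L/h

CL = k × Vd = 0.0152 × 323 = 4.910 L/h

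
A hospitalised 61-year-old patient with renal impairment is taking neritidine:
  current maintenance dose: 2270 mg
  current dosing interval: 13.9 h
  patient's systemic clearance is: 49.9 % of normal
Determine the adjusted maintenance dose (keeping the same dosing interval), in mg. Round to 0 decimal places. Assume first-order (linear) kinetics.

1133 mg

To keep the same average steady-state level, dosing rate must scale with clearance.
CL ratio = 49.9 / 100 = 0.4990
New dose (same interval) = 2270 × 0.4990 = 1133 mg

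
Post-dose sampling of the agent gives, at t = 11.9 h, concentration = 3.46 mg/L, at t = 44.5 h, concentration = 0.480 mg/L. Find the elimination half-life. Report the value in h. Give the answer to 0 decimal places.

11 h

k = ln(C₁/C₂) / (t₂ − t₁) = ln(3.46/0.480) / (44.5 − 11.9)
  = 1.975 / 32.60 = 0.06058 h⁻¹
t½ = ln2 / k = 0.693147 / 0.06058 = 11.44 h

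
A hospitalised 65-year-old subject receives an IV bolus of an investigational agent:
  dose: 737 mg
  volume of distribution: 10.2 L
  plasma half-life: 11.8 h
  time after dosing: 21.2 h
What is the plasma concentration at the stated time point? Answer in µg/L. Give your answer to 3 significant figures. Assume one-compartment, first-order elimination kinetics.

20800 µg/L

C₀ = Dose / Vd = 737.0 / 10.2 = 72.25 mg/L
k = ln2 / t½ = 0.693147 / 11.8 = 0.05874 h⁻¹
C = C₀ · e^(−k·t) = 72.25 × e^(−0.05874 × 21.2)
  = 72.25 × 0.2879 = 20.80 mg/L
Convert: 20.80 mg/L × 1000 = 20800 µg/L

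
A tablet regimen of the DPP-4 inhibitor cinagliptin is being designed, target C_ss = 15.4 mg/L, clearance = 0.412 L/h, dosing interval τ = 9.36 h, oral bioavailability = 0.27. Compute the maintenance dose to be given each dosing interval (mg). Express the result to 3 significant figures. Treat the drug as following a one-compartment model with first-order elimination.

220 mg

At steady state, F × (Dose/τ) = Css × CL.
Dose = Css × CL × τ / F = 15.4 × 0.4120 × 9.36 / 0.27 = 220.0 mg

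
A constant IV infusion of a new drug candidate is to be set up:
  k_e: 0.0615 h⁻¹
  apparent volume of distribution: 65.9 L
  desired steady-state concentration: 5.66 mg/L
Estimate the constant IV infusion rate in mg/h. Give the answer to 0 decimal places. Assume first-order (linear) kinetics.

CL = k × Vd = 0.06150 × 65.9 = 4.053 L/h
At steady state, infusion rate R₀ = Css × CL = 5.66 × 4.053 = 22.94 mg/h

23 mg/h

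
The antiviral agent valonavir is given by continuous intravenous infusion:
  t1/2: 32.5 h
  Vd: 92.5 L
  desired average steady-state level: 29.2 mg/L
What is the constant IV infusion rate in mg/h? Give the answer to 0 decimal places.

58 mg/h

k = ln2 / t½ = 0.693147 / 32.5 = 0.02133 h⁻¹
CL = k × Vd = 0.02133 × 92.5 = 1.973 L/h
At steady state, infusion rate R₀ = Css × CL = 29.2 × 1.973 = 57.61 mg/h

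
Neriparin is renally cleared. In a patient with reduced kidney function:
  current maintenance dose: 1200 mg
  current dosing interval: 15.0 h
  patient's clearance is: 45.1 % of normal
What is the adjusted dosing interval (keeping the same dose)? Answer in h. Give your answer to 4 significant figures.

33.26 h

To keep the same average steady-state level, dosing rate must scale with clearance.
CL ratio = 45.1 / 100 = 0.4510
New interval (same dose) = 15.0 / 0.4510 = 33.26 h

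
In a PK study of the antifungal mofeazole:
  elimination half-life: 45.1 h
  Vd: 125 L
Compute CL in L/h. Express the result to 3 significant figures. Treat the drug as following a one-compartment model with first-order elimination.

1.92 L/h

k = ln2 / t½ = 0.693147 / 45.1 = 0.01537 h⁻¹
CL = k × Vd = 0.01537 × 125 = 1.921 L/h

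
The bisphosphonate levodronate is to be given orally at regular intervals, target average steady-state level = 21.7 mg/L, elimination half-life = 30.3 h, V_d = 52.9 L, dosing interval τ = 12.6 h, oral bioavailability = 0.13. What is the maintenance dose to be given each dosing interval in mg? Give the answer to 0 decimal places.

2545 mg

k = ln2 / t½ = 0.693147 / 30.3 = 0.02288 h⁻¹
CL = k × Vd = 0.02288 × 52.9 = 1.210 L/h
At steady state, F × (Dose/τ) = Css × CL.
Dose = Css × CL × τ / F = 21.7 × 1.210 × 12.6 / 0.13 = 2545 mg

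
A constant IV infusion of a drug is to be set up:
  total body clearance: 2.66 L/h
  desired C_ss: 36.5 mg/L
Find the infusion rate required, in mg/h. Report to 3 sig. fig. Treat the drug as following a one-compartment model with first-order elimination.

At steady state, infusion rate R₀ = Css × CL = 36.5 × 2.660 = 97.09 mg/h

97.1 mg/h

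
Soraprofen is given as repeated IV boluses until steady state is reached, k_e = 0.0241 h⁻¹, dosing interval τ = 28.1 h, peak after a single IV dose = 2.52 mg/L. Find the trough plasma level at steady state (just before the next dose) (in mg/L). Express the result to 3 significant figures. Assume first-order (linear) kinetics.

e^(−kτ) = e^(−0.02410 × 28.1) = 0.5080
Accumulation ratio R = 1 / (1 − e^(−kτ)) = 1 / (1 − 0.5080) = 2.033
Steady-state trough = C₀ × R × e^(−kτ) = 2.52 × 2.033 × 0.5080 = 2.603 mg/L

2.60 mg/L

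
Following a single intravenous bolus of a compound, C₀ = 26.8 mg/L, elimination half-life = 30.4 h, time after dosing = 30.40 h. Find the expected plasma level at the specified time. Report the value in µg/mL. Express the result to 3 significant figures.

k = ln2 / t½ = 0.693147 / 30.4 = 0.02280 h⁻¹
t / t½ = 30.40 / 30.4 = 1 half-lives
C = C₀ × (1/2)^1 = 26.80 × 0.5000 = 13.40 mg/L
(13.40 mg/L = 13.40 µg/mL)

13.4 µg/mL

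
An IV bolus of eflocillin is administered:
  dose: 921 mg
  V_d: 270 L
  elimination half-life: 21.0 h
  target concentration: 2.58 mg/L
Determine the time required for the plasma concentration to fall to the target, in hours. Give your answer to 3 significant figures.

8.46 h

C₀ = Dose / Vd = 921.0 / 270 = 3.411 mg/L
k = ln2 / t½ = 0.693147 / 21.0 = 0.03301 h⁻¹
t = ln(C₀ / C) / k = ln(3.411 / 2.58) / 0.03301
  = ln(1.322) / 0.03301 = 0.2791 / 0.03301 = 8.455 h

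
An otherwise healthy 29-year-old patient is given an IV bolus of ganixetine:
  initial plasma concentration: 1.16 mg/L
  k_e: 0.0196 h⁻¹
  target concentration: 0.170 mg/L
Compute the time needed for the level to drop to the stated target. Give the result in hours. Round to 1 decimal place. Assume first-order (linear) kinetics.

t = ln(C₀ / C) / k = ln(1.160 / 0.170) / 0.01960
  = ln(6.824) / 0.01960 = 1.920 / 0.01960 = 97.96 h

98.0 h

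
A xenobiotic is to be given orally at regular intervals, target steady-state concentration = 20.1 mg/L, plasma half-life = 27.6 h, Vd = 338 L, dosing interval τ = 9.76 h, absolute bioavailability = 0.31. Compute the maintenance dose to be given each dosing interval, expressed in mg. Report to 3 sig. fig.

k = ln2 / t½ = 0.693147 / 27.6 = 0.02511 h⁻¹
CL = k × Vd = 0.02511 × 338 = 8.487 L/h
At steady state, F × (Dose/τ) = Css × CL.
Dose = Css × CL × τ / F = 20.1 × 8.487 × 9.76 / 0.31 = 5371 mg

5370 mg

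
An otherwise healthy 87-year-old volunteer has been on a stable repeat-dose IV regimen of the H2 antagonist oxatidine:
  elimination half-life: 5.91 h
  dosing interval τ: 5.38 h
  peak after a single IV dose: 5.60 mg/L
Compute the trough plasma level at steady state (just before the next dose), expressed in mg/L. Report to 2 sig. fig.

k = ln2 / t½ = 0.693147 / 5.91 = 0.1173 h⁻¹
e^(−kτ) = e^(−0.1173 × 5.38) = 0.5320
Accumulation ratio R = 1 / (1 − e^(−kτ)) = 1 / (1 − 0.5320) = 2.137
Steady-state trough = C₀ × R × e^(−kτ) = 5.60 × 2.137 × 0.5320 = 6.367 mg/L

6.4 mg/L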